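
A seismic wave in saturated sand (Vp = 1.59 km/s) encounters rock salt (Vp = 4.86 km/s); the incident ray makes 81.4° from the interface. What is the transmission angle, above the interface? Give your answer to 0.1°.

62.8°

Angle from the normal: 90° − 81.4° = 8.6°.
Snell's law: sin θ₂ = (V₂/V₁)·sin θ₁ = (4.86/1.59)·sin 8.6° = 0.4571.
θ₂ = sin⁻¹(0.4571) = 27.20° (from vertical).
From the interface: 90° − 27.20° = 62.80°.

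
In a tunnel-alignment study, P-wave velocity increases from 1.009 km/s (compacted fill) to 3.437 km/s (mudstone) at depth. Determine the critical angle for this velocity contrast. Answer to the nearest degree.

17°

At critical incidence the refracted ray runs along the interface (θ₂ = 90°), so sin θ_c = V₁/V₂.
θ_c = arcsin(1.009/3.437) = arcsin 0.2936 = 17.07°.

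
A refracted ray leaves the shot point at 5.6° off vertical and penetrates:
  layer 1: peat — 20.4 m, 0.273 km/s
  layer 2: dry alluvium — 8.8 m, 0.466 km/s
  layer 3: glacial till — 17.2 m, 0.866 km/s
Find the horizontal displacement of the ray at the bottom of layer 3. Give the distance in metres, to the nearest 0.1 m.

9.1 m

Ray parameter p = sin 5.6° / 0.273 km/s = 3.5745e-01 s/km.
Layer 1: θ = 5.60°; offset = 20.4·tan 5.60° = 2.000 m.
Layer 2: sin θ = p·0.466 = 0.1666 → θ = 9.59°; offset = 8.8·tan 9.59° = 1.487 m.
Layer 3: sin θ = p·0.866 = 0.3095 → θ = 18.03°; offset = 17.2·tan 18.03° = 5.599 m.
Σ offsets = 9.086 m.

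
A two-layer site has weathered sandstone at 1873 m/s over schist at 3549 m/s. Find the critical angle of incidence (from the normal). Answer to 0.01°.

Critical incidence: sin θ_c = V₁/V₂ = 1873/3549 = 0.5278.
θ_c = arcsin 0.5278 = 31.85°.

31.85°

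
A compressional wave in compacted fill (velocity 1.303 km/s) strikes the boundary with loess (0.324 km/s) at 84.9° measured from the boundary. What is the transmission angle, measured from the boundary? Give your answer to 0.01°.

88.73°

Convert to the normal: θ₁ = 90° − 84.9° = 5.1°.
Snell's law: sin θ₂ = (V₂/V₁)·sin θ₁ = (0.324/1.303)·sin 5.1° = 0.0221.
θ₂ = arcsin 0.0221 = 1.27° from the normal.
From the interface: 90° − 1.27° = 88.73°.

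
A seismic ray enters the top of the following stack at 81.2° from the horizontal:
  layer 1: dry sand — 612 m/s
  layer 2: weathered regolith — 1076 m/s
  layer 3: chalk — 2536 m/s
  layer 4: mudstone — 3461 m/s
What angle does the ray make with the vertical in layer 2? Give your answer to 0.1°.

From the normal: θ₁ = 90° − 81.2° = 8.8°.
Snell's law across each interface conserves sin θ / V, so sin θ_2 = V_2·sin θ₁/V₁.
sin θ_2 = 1076 × sin 8.8° / 612 = 0.2690.
θ_2 = arcsin 0.2690 = 15.60°.

15.6°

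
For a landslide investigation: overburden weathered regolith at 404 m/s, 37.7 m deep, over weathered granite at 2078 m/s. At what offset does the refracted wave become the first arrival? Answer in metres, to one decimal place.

91.8 m

x_cross = 2h·√((V₂+V₁)/(V₂−V₁)).
(V₂+V₁)/(V₂−V₁) = (2078+404)/(2078−404) = 1.4827; √ = 1.2177.
x_cross = 2·37.7·1.2177 = 91.81 m.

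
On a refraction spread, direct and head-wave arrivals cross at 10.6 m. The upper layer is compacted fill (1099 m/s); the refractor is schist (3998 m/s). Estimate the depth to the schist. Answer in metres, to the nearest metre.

x_cross = 2h·√((V₂+V₁)/(V₂−V₁)) → h = x_cross / (2·√((V₂+V₁)/(V₂−V₁))).
√((V₂+V₁)/(V₂−V₁)) = √((3998+1099)/(3998−1099)) = 1.3260.
h = 10.6 / (2·1.3260) = 4.00 m.

4 m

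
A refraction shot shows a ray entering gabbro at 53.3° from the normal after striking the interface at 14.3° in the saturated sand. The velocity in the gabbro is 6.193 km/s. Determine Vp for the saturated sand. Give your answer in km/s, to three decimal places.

Snell's law: sin 14.3°/V₁ = sin 53.3°/V₂.
V₁ = V₂·sin 14.3°/sin 53.3° = 6.193 × 0.3081 = 1.908 km/s.

1.908 km/s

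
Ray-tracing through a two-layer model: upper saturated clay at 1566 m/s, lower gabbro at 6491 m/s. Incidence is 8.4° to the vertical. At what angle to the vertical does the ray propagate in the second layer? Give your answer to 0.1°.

sin θ₁/V₁ = sin θ₂/V₂ ⇒ sin θ₂ = 6491·sin 8.4°/1566 = 6491·0.1461/1566 = 0.6055.
θ₂ = arcsin 0.6055 = 37.27° from the normal.

37.3°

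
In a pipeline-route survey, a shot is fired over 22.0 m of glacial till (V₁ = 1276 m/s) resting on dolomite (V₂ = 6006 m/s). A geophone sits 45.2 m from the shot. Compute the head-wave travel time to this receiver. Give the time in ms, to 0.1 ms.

t = x/V₂ + 2h·√(V₂²−V₁²)/(V₁V₂).
√(V₂²−V₁²) = √(6006²−1276²) = 5868.9 m/s; delay term = 2·22.0·5868.9/(1276·6006) = 0.03370 s.
t = 45.2/6006 + 0.03370 = 0.04122 s.

41.2 ms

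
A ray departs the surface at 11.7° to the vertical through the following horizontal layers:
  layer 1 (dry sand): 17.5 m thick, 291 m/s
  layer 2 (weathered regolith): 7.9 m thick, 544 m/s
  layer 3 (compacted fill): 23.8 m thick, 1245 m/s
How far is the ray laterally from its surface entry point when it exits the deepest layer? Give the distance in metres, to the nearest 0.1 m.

Apply Snell's law at each interface; in layer i the horizontal offset is hᵢ·tan θᵢ.
Layer 1: θ = 11.70°; offset = 17.5·tan 11.70° = 3.624 m.
Layer 2: sin θ = 544·sin 11.7°/291 = 0.3791, θ = 22.28°; offset = 7.9·tan 22.28° = 3.236 m.
Layer 3: sin θ = 1245·sin 11.7°/291 = 0.8676, θ = 60.18°; offset = 23.8·tan 60.18° = 41.524 m.
Σ offsets = 48.385 m.

48.4 m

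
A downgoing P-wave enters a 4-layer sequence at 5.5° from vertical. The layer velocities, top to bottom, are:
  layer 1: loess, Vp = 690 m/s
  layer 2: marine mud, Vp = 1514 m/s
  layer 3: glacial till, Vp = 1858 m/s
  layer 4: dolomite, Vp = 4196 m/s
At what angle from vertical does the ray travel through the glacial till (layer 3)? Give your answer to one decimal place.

15.0°

Ray parameter p = sin 5.5° / 690 = 1.3891e-04 s/m.
sin θ_3 = p·V_3 = 1.3891e-04 × 1858 = 0.2581.
θ_3 = 14.96° from the vertical.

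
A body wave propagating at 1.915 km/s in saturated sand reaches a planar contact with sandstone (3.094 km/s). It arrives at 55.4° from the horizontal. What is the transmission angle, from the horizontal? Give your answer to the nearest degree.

Angle from the normal: 90° − 55.4° = 34.6°.
sin θ₁/V₁ = sin θ₂/V₂ ⇒ sin θ₂ = 3.094·sin 34.6°/1.915 = 3.094·0.5678/1.915 = 0.9174.
θ₂ = arcsin 0.9174 = 66.56° from the normal.
From the interface: 90° − 66.56° = 23.44°.

23°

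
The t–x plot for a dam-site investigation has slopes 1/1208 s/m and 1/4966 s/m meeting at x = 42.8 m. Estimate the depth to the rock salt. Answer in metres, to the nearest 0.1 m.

16.7 m

h = (x_cross/2)·√((V₂−V₁)/(V₂+V₁)).
(V₂−V₁)/(V₂+V₁) = (4966−1208)/(4966+1208) = 0.6087; √ = 0.7802.
h = (42.8/2)·0.7802 = 16.70 m.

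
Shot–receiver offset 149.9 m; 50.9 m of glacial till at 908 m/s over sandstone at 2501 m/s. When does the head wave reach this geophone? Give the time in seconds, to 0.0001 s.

t = x/V₂ + 2h·√(V₂²−V₁²)/(V₁V₂).
√(V₂²−V₁²) = √(2501²−908²) = 2330.4 m/s; delay term = 2·50.9·2330.4/(908·2501) = 0.10446 s.
t = 149.9/2501 + 0.10446 = 0.16440 s.

0.1644 s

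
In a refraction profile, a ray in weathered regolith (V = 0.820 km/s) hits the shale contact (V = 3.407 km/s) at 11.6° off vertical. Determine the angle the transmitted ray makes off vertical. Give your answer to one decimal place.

Snell's law: sin θ₂ = (V₂/V₁)·sin θ₁ = (3.407/0.820)·sin 11.6° = 0.8355.
θ₂ = arcsin 0.8355 = 56.66° from the normal.

56.7°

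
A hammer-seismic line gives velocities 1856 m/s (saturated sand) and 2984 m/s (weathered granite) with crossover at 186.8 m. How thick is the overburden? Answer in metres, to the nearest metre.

h = (x_cross/2)·√((V₂−V₁)/(V₂+V₁)).
(V₂−V₁)/(V₂+V₁) = (2984−1856)/(2984+1856) = 0.2331; √ = 0.4828.
h = (186.8/2)·0.4828 = 45.09 m.

45 m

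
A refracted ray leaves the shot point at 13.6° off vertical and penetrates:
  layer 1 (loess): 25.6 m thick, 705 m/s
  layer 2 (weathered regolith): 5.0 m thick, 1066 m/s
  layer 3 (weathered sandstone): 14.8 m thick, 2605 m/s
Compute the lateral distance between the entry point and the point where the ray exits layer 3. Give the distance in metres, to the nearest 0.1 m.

34.1 m

Apply Snell's law at each interface; in layer i the horizontal offset is hᵢ·tan θᵢ.
Layer 1: θ = 13.60°; offset = 25.6·tan 13.60° = 6.193 m.
Layer 2: sin θ = 1066·sin 13.6°/705 = 0.3555, θ = 20.83°; offset = 5.0·tan 20.83° = 1.902 m.
Layer 3: sin θ = 2605·sin 13.6°/705 = 0.8689, θ = 60.33°; offset = 14.8·tan 60.33° = 25.975 m.
Summing the layer offsets gives 34.070 m.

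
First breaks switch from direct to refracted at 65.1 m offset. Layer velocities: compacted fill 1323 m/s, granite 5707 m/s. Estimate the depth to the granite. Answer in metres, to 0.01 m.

x_cross = 2h·√((V₂+V₁)/(V₂−V₁)) → h = x_cross / (2·√((V₂+V₁)/(V₂−V₁))).
√((V₂+V₁)/(V₂−V₁)) = √((5707+1323)/(5707−1323)) = 1.2663.
h = 65.1 / (2·1.2663) = 25.70 m.

25.70 m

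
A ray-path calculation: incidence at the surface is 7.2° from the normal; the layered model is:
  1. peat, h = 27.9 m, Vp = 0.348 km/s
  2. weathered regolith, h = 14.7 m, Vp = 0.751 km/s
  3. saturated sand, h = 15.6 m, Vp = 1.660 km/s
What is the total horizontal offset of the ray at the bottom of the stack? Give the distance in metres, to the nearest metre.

19 m

p = sin θ₁/V₁ = sin 7.2°/0.348 = 3.6015e-01 s/km is conserved through the stack.
Layer 1: θ = 7.20°; offset = 27.9·tan 7.20° = 3.525 m.
Layer 2: sin θ = p·0.751 = 0.2705 → θ = 15.69°; offset = 14.7·tan 15.69° = 4.130 m.
Layer 3: sin θ = p·1.660 = 0.5979 → θ = 36.72°; offset = 15.6·tan 36.72° = 11.635 m.
Total horizontal offset = 19.289 m.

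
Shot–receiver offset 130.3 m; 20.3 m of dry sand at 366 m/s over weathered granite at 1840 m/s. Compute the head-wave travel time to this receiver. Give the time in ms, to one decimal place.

179.5 ms

t = x/V₂ + 2h·√(V₂²−V₁²)/(V₁V₂).
√(V₂²−V₁²) = √(1840²−366²) = 1803.2 m/s; delay term = 2·20.3·1803.2/(366·1840) = 0.10871 s.
t = 130.3/1840 + 0.10871 = 0.17953 s.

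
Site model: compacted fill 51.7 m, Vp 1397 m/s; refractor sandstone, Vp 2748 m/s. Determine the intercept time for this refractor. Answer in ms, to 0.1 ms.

tᵢ = 2h·√(V₂²−V₁²)/(V₁V₂).
√(V₂²−V₁²) = √(2748²−1397²) = 2366.4 m/s.
tᵢ = 2·51.7·2366.4/(1397·2748) = 0.06374 s.

63.7 ms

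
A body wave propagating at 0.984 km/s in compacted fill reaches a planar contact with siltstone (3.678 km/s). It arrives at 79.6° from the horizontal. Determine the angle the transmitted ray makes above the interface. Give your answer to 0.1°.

Convert to the normal: θ₁ = 90° − 79.6° = 10.4°.
Snell's law: sin θ₂ = (V₂/V₁)·sin θ₁ = (3.678/0.984)·sin 10.4° = 0.6747.
θ₂ = sin⁻¹(0.6747) = 42.43° (from vertical).
From the interface: 90° − 42.43° = 47.57°.

47.6°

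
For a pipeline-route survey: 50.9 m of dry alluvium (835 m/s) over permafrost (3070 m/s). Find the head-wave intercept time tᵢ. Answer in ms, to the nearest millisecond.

tᵢ = 2h·√(V₂²−V₁²)/(V₁V₂).
√(V₂²−V₁²) = √(3070²−835²) = 2954.3 m/s.
tᵢ = 2·50.9·2954.3/(835·3070) = 0.11732 s.

117 ms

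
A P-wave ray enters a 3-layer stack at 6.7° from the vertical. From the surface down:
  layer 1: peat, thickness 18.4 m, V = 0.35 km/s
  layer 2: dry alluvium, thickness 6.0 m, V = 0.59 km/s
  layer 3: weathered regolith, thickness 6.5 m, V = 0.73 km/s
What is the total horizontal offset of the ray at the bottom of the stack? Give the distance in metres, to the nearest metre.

Ray parameter p = sin 6.7° / 0.35 km/s = 3.3334e-01 s/km.
Layer 1: θ = 6.70°; offset = 18.4·tan 6.70° = 2.162 m.
Layer 2: sin θ = p·0.59 = 0.1967 → θ = 11.34°; offset = 6.0·tan 11.34° = 1.204 m.
Layer 3: sin θ = p·0.73 = 0.2433 → θ = 14.08°; offset = 6.5·tan 14.08° = 1.631 m.
Σ offsets = 4.996 m.

5 m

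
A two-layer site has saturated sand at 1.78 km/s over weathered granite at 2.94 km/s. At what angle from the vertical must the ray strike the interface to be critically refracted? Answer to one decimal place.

Critical incidence: sin θ_c = V₁/V₂ = 1.78/2.94 = 0.6054.
θ_c = arcsin 0.6054 = 37.26°.

37.3°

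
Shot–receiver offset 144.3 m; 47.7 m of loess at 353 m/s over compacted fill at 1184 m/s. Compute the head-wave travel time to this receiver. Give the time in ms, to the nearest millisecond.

t = x/V₂ + 2h·√(V₂²−V₁²)/(V₁V₂).
√(V₂²−V₁²) = √(1184²−353²) = 1130.2 m/s; delay term = 2·47.7·1130.2/(353·1184) = 0.25796 s.
t = 144.3/1184 + 0.25796 = 0.37984 s.

380 ms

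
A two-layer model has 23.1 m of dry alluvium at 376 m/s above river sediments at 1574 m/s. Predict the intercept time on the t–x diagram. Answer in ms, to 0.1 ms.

θ_c = arcsin(V₁/V₂) = arcsin(376/1574) = 13.82°; cos θ_c = 0.9710.
tᵢ = 2h·cos θ_c / V₁ = 2·23.1·0.9710 / 376 = 0.11932 s.

119.3 ms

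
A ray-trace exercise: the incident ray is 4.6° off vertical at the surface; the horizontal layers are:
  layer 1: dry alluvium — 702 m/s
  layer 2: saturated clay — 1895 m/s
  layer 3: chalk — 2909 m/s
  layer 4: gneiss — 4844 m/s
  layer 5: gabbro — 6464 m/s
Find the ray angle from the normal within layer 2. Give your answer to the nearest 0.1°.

Ray parameter p = sin 4.6° / 702 = 1.1424e-04 s/m.
sin θ_2 = p·V_2 = 1.1424e-04 × 1895 = 0.2165.
θ_2 = arcsin 0.2165 = 12.50°.

12.5°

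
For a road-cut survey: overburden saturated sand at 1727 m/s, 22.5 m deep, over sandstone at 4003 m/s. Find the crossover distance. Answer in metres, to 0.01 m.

x_cross = 2h·√((V₂+V₁)/(V₂−V₁)).
(V₂+V₁)/(V₂−V₁) = (4003+1727)/(4003−1727) = 2.5176; √ = 1.5867.
x_cross = 2·22.5·1.5867 = 71.40 m.

71.40 m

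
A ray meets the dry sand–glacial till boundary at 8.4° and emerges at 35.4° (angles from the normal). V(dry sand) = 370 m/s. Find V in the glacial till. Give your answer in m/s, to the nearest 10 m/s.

1470 m/s

Snell's law: sin 8.4°/V₁ = sin 35.4°/V₂.
V₂ = V₁·sin 35.4°/sin 8.4° = 370 × 3.9654 = 1467.21 m/s.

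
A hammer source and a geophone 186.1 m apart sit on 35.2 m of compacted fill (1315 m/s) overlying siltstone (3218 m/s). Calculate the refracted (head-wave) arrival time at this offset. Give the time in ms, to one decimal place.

t = x/V₂ + 2h·√(V₂²−V₁²)/(V₁V₂).
√(V₂²−V₁²) = √(3218²−1315²) = 2937.1 m/s; delay term = 2·35.2·2937.1/(1315·3218) = 0.04886 s.
t = 186.1/3218 + 0.04886 = 0.10669 s.

106.7 ms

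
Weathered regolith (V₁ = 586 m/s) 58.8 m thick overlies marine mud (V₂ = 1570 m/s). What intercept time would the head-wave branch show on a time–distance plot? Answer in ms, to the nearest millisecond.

186 ms

tᵢ = 2h·√(V₂²−V₁²)/(V₁V₂).
√(V₂²−V₁²) = √(1570²−586²) = 1456.5 m/s.
tᵢ = 2·58.8·1456.5/(586·1570) = 0.18618 s.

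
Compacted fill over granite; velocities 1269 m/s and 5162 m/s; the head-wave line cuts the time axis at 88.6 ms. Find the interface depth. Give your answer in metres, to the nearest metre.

58 m

θ_c = arcsin(1269/5162) = 14.23°; cos θ_c = 0.9693.
tᵢ = 2h cos θ_c/V₁ ⇒ h = tᵢ·V₁/(2 cos θ_c) = 0.0886·1269/(2·0.9693) = 58.00 m.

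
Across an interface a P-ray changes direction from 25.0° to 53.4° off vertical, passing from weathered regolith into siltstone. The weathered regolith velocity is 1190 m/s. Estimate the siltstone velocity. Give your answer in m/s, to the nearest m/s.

sin 25.0° = 0.4226; sin 53.4° = 0.8028.
V₂ = V₁·(sin θ₂/sin θ₁) = 1190·(0.8028/0.4226) = 2260.56 m/s.

2261 m/s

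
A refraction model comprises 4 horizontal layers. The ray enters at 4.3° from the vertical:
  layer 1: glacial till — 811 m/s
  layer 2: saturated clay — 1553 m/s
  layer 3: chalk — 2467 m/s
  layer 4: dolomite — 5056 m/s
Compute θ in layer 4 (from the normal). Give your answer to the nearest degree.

28°

Ray parameter p = sin 4.3° / 811 = 9.2452e-05 s/m.
sin θ_4 = p·V_4 = 9.2452e-05 × 5056 = 0.4674.
θ_4 = arcsin 0.4674 = 27.87°.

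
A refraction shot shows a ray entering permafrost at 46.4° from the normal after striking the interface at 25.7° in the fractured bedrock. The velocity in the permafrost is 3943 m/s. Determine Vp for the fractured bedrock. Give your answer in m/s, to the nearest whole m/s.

Snell's law: sin 25.7°/V₁ = sin 46.4°/V₂.
V₁ = V₂·sin 25.7°/sin 46.4° = 3943 × 0.5988 = 2361.20 m/s.

2361 m/s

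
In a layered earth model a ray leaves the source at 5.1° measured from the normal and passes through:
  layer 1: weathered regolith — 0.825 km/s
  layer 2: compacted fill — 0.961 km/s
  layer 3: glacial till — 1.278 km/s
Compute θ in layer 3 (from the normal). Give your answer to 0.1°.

Ray parameter p = sin 5.1° / 0.825 = 1.0775e-01 s/km.
sin θ_3 = p·V_3 = 1.0775e-01 × 1.278 = 0.1377.
θ_3 = arcsin 0.1377 = 7.92°.

7.9°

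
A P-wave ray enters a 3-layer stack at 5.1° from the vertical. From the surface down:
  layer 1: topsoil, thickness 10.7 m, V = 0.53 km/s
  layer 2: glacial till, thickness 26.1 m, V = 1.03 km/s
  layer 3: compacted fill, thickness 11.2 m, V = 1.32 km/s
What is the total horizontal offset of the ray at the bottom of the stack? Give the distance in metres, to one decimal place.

Ray parameter p = sin 5.1° / 0.53 km/s = 1.6773e-01 s/km.
Layer 1: θ = 5.10°; offset = 10.7·tan 5.10° = 0.955 m.
Layer 2: sin θ = p·1.03 = 0.1728 → θ = 9.95°; offset = 26.1·tan 9.95° = 4.578 m.
Layer 3: sin θ = p·1.32 = 0.2214 → θ = 12.79°; offset = 11.2·tan 12.79° = 2.543 m.
Σ offsets = 8.075 m.

8.1 m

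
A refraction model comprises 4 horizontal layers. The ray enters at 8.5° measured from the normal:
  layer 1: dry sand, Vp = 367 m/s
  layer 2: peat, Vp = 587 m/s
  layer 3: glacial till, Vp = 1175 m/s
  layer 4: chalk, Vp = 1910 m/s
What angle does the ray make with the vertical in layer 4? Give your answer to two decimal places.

Ray parameter p = sin 8.5° / 367 = 4.0275e-04 s/m.
sin θ_4 = p·V_4 = 4.0275e-04 × 1910 = 0.7693.
θ_4 = arcsin 0.7693 = 50.29°.

50.29°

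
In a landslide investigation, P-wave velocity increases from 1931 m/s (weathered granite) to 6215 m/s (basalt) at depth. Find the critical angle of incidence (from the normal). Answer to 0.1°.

At critical incidence the refracted ray runs along the interface (θ₂ = 90°), so sin θ_c = V₁/V₂.
θ_c = arcsin(1931/6215) = arcsin 0.3107 = 18.10°.

18.1°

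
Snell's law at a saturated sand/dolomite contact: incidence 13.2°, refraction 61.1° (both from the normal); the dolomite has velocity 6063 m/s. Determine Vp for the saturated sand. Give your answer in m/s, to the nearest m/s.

1581 m/s

sin 13.2° = 0.2284; sin 61.1° = 0.8755.
V₁ = V₂·(sin θ₁/sin θ₂) = 6063·(0.2284/0.8755) = 1581.44 m/s.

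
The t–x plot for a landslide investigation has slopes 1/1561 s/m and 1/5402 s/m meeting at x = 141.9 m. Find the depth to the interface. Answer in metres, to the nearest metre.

h = (x_cross/2)·√((V₂−V₁)/(V₂+V₁)).
(V₂−V₁)/(V₂+V₁) = (5402−1561)/(5402+1561) = 0.5516; √ = 0.7427.
h = (141.9/2)·0.7427 = 52.70 m.

53 m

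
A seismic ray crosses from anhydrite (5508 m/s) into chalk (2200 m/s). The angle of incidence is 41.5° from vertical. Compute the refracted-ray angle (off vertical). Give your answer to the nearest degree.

15°

sin θ₁/V₁ = sin θ₂/V₂ ⇒ sin θ₂ = 2200·sin 41.5°/5508 = 2200·0.6626/5508 = 0.2647.
θ₂ = arcsin 0.2647 = 15.35° from the normal.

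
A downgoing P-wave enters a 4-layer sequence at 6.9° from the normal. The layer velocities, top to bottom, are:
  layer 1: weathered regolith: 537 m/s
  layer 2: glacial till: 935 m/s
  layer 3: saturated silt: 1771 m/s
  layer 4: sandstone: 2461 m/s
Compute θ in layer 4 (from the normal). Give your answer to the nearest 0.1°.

33.4°

Snell's law across each interface conserves sin θ / V, so sin θ_4 = V_4·sin θ₁/V₁.
sin θ_4 = 2461 × sin 6.9° / 537 = 0.5506.
θ_4 = 33.41° from the vertical.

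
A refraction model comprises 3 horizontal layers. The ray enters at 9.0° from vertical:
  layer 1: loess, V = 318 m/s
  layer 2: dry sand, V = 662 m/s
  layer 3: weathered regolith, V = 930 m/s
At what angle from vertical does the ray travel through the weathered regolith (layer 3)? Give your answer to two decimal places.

Ray parameter p = sin 9.0° / 318 = 4.9193e-04 s/m.
sin θ_3 = p·V_3 = 4.9193e-04 × 930 = 0.4575.
θ_3 = 27.23° from the vertical.

27.23°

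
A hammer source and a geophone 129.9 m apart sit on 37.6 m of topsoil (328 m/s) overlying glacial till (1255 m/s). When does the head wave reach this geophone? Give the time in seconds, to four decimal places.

0.3248 s

t = x/V₂ + 2h·√(V₂²−V₁²)/(V₁V₂).
√(V₂²−V₁²) = √(1255²−328²) = 1211.4 m/s; delay term = 2·37.6·1211.4/(328·1255) = 0.22130 s.
t = 129.9/1255 + 0.22130 = 0.32481 s.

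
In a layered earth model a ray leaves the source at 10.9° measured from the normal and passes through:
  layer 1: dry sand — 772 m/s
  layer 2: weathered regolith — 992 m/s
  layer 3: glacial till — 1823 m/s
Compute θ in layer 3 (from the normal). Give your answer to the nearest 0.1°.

Snell's law across each interface conserves sin θ / V, so sin θ_3 = V_3·sin θ₁/V₁.
sin θ_3 = 1823 × sin 10.9° / 772 = 0.4465.
θ_3 = arcsin 0.4465 = 26.52°.

26.5°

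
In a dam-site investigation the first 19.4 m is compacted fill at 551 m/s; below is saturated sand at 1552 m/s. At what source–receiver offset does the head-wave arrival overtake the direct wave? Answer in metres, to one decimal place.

56.2 m

x_cross = 2h·√((V₂+V₁)/(V₂−V₁)).
(V₂+V₁)/(V₂−V₁) = (1552+551)/(1552−551) = 2.1009; √ = 1.4494.
x_cross = 2·19.4·1.4494 = 56.24 m.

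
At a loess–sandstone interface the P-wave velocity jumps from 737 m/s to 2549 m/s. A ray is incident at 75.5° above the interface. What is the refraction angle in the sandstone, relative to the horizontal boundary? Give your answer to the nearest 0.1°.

Convert to the normal: θ₁ = 90° − 75.5° = 14.5°.
Snell's law: sin θ₂ = (V₂/V₁)·sin θ₁ = (2549/737)·sin 14.5° = 0.8660.
θ₂ = arcsin 0.8660 = 59.99° from the normal.
From the interface: 90° − 59.99° = 30.01°.

30.0°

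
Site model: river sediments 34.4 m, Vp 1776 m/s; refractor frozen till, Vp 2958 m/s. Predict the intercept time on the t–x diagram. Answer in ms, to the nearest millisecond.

tᵢ = 2h·√(V₂²−V₁²)/(V₁V₂).
√(V₂²−V₁²) = √(2958²−1776²) = 2365.5 m/s.
tᵢ = 2·34.4·2365.5/(1776·2958) = 0.03098 s.

31 ms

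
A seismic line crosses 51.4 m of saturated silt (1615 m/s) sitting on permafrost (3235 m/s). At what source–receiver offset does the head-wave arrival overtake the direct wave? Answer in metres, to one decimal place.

177.9 m

x_cross = 2h·√((V₂+V₁)/(V₂−V₁)).
(V₂+V₁)/(V₂−V₁) = (3235+1615)/(3235−1615) = 2.9938; √ = 1.7303.
x_cross = 2·51.4·1.7303 = 177.87 m.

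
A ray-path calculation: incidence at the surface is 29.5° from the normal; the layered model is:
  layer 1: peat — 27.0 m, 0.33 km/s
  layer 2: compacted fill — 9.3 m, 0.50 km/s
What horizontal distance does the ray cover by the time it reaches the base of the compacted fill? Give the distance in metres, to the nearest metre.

Apply Snell's law at each interface; in layer i the horizontal offset is hᵢ·tan θᵢ.
Layer 1: θ = 29.50°; offset = 27.0·tan 29.50° = 15.276 m.
Layer 2: sin θ = 0.50·sin 29.5°/0.33 = 0.7461, θ = 48.25°; offset = 9.3·tan 48.25° = 10.421 m.
Σ offsets = 25.697 m.

26 m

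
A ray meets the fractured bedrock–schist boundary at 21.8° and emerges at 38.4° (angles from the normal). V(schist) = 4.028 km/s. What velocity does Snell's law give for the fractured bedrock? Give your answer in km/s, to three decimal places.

Snell's law: sin 21.8°/V₁ = sin 38.4°/V₂.
V₁ = V₂·sin 21.8°/sin 38.4° = 4.028 × 0.5979 = 2.408 km/s.

2.408 km/s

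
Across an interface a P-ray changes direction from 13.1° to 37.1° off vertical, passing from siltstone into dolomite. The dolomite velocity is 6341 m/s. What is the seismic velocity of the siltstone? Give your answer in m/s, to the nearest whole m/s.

2383 m/s

Snell's law: sin 13.1°/V₁ = sin 37.1°/V₂.
V₁ = V₂·sin 13.1°/sin 37.1° = 6341 × 0.3757 = 2382.59 m/s.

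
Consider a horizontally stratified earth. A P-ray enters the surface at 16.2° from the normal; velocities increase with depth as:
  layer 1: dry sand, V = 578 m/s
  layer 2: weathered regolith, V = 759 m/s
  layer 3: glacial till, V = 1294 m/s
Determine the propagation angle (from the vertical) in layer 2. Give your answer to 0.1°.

Ray parameter p = sin 16.2° / 578 = 4.8268e-04 s/m.
sin θ_2 = p·V_2 = 4.8268e-04 × 759 = 0.3664.
θ_2 = 21.49° from the vertical.

21.5°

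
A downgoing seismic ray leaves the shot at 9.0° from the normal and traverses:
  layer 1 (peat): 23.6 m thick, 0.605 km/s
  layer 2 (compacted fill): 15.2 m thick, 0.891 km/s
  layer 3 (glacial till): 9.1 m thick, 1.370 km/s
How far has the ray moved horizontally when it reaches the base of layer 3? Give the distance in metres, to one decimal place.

10.8 m

Ray parameter p = sin 9.0° / 0.605 km/s = 2.5857e-01 s/km.
Layer 1: θ = 9.00°; offset = 23.6·tan 9.00° = 3.738 m.
Layer 2: sin θ = p·0.891 = 0.2304 → θ = 13.32°; offset = 15.2·tan 13.32° = 3.599 m.
Layer 3: sin θ = p·1.370 = 0.3542 → θ = 20.75°; offset = 9.1·tan 20.75° = 3.447 m.
Total horizontal offset = 10.784 m.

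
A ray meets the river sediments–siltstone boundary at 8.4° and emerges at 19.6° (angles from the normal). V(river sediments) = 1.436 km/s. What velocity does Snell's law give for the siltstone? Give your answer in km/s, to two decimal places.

3.30 km/s

sin 8.4° = 0.1461; sin 19.6° = 0.3355.
V₂ = V₁·(sin θ₂/sin θ₁) = 1.436·(0.3355/0.1461) = 3.30 km/s.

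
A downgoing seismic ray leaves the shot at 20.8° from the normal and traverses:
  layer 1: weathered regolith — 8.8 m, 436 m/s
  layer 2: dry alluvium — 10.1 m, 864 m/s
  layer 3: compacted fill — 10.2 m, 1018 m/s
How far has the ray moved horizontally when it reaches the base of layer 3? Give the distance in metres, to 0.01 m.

28.47 m

Ray parameter p = sin 20.8° / 436 m/s = 8.1447e-04 s/m.
Layer 1: θ = 20.80°; offset = 8.8·tan 20.80° = 3.3428 m.
Layer 2: sin θ = p·864 = 0.7037 → θ = 44.72°; offset = 10.1·tan 44.72° = 10.0033 m.
Layer 3: sin θ = p·1018 = 0.8291 → θ = 56.01°; offset = 10.2·tan 56.01° = 15.1273 m.
Σ offsets = 28.4734 m.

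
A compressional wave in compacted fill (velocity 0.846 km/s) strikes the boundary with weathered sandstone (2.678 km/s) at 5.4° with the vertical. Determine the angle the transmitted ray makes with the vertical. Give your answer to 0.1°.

17.3°

sin θ₁/V₁ = sin θ₂/V₂ ⇒ sin θ₂ = 2.678·sin 5.4°/0.846 = 2.678·0.0941/0.846 = 0.2979.
θ₂ = arcsin 0.2979 = 17.33° from the normal.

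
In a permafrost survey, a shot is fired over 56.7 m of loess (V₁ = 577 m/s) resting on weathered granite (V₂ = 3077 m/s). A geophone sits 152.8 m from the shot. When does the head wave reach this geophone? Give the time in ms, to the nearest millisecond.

θ_c = arcsin(V₁/V₂) = arcsin(577/3077) = 10.81°, cos θ_c = 0.9823.
Intercept time tᵢ = 2h cos θ_c / V₁ = 2·56.7·0.9823/577 = 0.19305 s.
t = x/V₂ + tᵢ = 152.8/3077 + 0.19305 = 0.24271 s.

243 ms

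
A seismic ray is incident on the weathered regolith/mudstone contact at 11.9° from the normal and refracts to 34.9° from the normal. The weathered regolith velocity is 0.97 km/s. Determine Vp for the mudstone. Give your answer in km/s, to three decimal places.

2.691 km/s

sin 11.9° = 0.2062; sin 34.9° = 0.5721.
V₂ = V₁·(sin θ₂/sin θ₁) = 0.97·(0.5721/0.2062) = 2.691 km/s.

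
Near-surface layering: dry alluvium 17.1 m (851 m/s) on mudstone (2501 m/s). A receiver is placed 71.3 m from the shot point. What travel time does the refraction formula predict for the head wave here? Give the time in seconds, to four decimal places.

0.0663 s

t = x/V₂ + 2h·√(V₂²−V₁²)/(V₁V₂).
√(V₂²−V₁²) = √(2501²−851²) = 2351.8 m/s; delay term = 2·17.1·2351.8/(851·2501) = 0.03779 s.
t = 71.3/2501 + 0.03779 = 0.06630 s.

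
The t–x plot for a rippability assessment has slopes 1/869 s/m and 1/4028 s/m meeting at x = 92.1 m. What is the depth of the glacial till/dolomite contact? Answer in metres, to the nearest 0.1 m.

37.0 m

x_cross = 2h·√((V₂+V₁)/(V₂−V₁)) → h = x_cross / (2·√((V₂+V₁)/(V₂−V₁))).
√((V₂+V₁)/(V₂−V₁)) = √((4028+869)/(4028−869)) = 1.2451.
h = 92.1 / (2·1.2451) = 36.99 m.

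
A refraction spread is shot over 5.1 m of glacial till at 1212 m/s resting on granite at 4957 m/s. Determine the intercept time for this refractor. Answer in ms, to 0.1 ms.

8.2 ms

θ_c = arcsin(V₁/V₂) = arcsin(1212/4957) = 14.15°; cos θ_c = 0.9696.
tᵢ = 2h·cos θ_c / V₁ = 2·5.1·0.9696 / 1212 = 0.00816 s.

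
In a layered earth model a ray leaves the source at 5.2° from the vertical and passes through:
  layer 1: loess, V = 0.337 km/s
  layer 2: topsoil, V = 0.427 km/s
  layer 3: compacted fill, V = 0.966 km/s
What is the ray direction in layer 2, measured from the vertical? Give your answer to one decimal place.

Ray parameter p = sin 5.2° / 0.337 = 2.6894e-01 s/km.
sin θ_2 = p·V_2 = 2.6894e-01 × 0.427 = 0.1148.
θ_2 = 6.59° from the vertical.

6.6°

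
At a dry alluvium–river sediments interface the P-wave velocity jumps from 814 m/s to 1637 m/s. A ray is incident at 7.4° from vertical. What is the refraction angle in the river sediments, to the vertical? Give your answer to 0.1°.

sin θ₁/V₁ = sin θ₂/V₂ ⇒ sin θ₂ = 1637·sin 7.4°/814 = 1637·0.1288/814 = 0.2590.
θ₂ = arcsin 0.2590 = 15.01° from the normal.

15.0°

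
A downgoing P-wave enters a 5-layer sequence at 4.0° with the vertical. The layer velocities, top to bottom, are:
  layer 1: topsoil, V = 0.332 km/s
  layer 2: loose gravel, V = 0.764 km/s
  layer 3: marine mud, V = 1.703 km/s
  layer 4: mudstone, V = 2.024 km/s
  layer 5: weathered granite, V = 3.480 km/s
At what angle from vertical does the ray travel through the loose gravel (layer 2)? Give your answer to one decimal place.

9.2°

Ray parameter p = sin 4.0° / 0.332 = 2.1011e-01 s/km.
sin θ_2 = p·V_2 = 2.1011e-01 × 0.764 = 0.1605.
θ_2 = arcsin 0.1605 = 9.24°.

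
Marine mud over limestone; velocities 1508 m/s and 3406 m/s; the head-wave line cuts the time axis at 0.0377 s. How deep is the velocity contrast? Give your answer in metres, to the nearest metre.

h = tᵢ·V₁·V₂ / (2·√(V₂²−V₁²)).
√(V₂²−V₁²) = √(3406² − 1508²) = 3054.0 m/s.
h = 0.0377 s × 1508 × 3406 / (2 × 3054.0) = 31.70 m.

32 m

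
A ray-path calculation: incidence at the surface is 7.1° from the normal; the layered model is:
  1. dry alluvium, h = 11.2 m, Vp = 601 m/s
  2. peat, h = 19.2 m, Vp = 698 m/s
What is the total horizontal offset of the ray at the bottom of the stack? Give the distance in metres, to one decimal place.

4.2 m

p = sin θ₁/V₁ = sin 7.1°/601 = 2.0566e-04 s/m is conserved through the stack.
Layer 1: θ = 7.10°; offset = 11.2·tan 7.10° = 1.395 m.
Layer 2: sin θ = p·698 = 0.1436 → θ = 8.25°; offset = 19.2·tan 8.25° = 2.785 m.
Summing the layer offsets gives 4.180 m.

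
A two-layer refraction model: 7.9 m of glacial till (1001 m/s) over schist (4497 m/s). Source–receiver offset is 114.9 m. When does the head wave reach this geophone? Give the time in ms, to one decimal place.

t = x/V₂ + 2h·√(V₂²−V₁²)/(V₁V₂).
√(V₂²−V₁²) = √(4497²−1001²) = 4384.2 m/s; delay term = 2·7.9·4384.2/(1001·4497) = 0.01539 s.
t = 114.9/4497 + 0.01539 = 0.04094 s.

40.9 ms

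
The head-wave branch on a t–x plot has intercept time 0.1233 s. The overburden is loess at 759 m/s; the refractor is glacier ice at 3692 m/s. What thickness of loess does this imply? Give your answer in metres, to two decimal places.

47.81 m

h = tᵢ·V₁·V₂ / (2·√(V₂²−V₁²)).
√(V₂²−V₁²) = √(3692² − 759²) = 3613.1 m/s.
h = 0.1233 s × 759 × 3692 / (2 × 3613.1) = 47.81 m.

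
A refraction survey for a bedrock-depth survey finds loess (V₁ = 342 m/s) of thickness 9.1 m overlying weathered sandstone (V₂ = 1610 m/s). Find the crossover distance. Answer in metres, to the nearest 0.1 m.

22.6 m

x_cross = 2h·√((V₂+V₁)/(V₂−V₁)).
(V₂+V₁)/(V₂−V₁) = (1610+342)/(1610−342) = 1.5394; √ = 1.2407.
x_cross = 2·9.1·1.2407 = 22.58 m.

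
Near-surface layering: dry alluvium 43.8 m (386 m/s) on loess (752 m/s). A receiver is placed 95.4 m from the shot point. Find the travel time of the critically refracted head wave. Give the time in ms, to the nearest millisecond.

322 ms

θ_c = arcsin(V₁/V₂) = arcsin(386/752) = 30.88°, cos θ_c = 0.8582.
Intercept time tᵢ = 2h cos θ_c / V₁ = 2·43.8·0.8582/386 = 0.19476 s.
t = x/V₂ + tᵢ = 95.4/752 + 0.19476 = 0.32163 s.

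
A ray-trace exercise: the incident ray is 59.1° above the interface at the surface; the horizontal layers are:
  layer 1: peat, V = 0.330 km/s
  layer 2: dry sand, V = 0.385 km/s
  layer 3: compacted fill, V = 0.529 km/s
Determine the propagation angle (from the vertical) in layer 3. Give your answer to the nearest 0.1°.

From the normal: θ₁ = 90° − 59.1° = 30.9°.
Ray parameter p = sin 30.9° / 0.330 = 1.5562e+00 s/km.
sin θ_3 = p·V_3 = 1.5562e+00 × 0.529 = 0.8232.
θ_3 = arcsin 0.8232 = 55.41°.

55.4°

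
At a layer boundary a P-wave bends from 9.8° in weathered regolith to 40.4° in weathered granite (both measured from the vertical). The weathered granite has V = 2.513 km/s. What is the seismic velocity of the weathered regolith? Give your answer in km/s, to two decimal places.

Snell's law: sin 9.8°/V₁ = sin 40.4°/V₂.
V₁ = V₂·sin 9.8°/sin 40.4° = 2.513 × 0.2626 = 0.66 km/s.

0.66 km/s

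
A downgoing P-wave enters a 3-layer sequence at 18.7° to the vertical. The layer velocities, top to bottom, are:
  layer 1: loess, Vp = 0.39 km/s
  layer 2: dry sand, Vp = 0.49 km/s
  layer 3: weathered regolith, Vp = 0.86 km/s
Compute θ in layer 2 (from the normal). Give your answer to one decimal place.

Ray parameter p = sin 18.7° / 0.39 = 8.2208e-01 s/km.
sin θ_2 = p·V_2 = 8.2208e-01 × 0.49 = 0.4028.
θ_2 = arcsin 0.4028 = 23.75°.

23.8°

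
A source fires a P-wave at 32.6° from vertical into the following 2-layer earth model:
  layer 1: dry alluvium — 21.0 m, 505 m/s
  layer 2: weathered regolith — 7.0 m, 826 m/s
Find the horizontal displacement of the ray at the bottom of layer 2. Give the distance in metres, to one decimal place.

26.5 m

Apply Snell's law at each interface; in layer i the horizontal offset is hᵢ·tan θᵢ.
Layer 1: θ = 32.60°; offset = 21.0·tan 32.60° = 13.430 m.
Layer 2: sin θ = 826·sin 32.6°/505 = 0.8812, θ = 61.79°; offset = 7.0·tan 61.79° = 13.051 m.
Summing the layer offsets gives 26.481 m.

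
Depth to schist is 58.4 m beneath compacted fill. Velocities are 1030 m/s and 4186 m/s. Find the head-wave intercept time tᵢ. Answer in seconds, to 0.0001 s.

0.1099 s

θ_c = arcsin(V₁/V₂) = arcsin(1030/4186) = 14.24°; cos θ_c = 0.9693.
tᵢ = 2h·cos θ_c / V₁ = 2·58.4·0.9693 / 1030 = 0.10991 s.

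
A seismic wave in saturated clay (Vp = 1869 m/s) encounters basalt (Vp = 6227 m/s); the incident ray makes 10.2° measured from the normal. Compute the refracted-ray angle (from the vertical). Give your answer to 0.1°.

Snell's law: sin θ₂ = (V₂/V₁)·sin θ₁ = (6227/1869)·sin 10.2° = 0.5900.
θ₂ = arcsin 0.5900 = 36.16° from the normal.

36.2°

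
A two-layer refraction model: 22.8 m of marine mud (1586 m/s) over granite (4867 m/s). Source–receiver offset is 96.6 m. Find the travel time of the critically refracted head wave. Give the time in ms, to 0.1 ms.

47.0 ms

t = x/V₂ + 2h·√(V₂²−V₁²)/(V₁V₂).
√(V₂²−V₁²) = √(4867²−1586²) = 4601.3 m/s; delay term = 2·22.8·4601.3/(1586·4867) = 0.02718 s.
t = 96.6/4867 + 0.02718 = 0.04703 s.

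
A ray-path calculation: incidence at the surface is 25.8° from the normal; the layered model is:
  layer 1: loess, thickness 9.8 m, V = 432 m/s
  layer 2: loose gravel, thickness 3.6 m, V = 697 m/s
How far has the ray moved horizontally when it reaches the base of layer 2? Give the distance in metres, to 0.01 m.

8.29 m

Ray parameter p = sin 25.8° / 432 m/s = 1.0075e-03 s/m.
Layer 1: θ = 25.80°; offset = 9.8·tan 25.80° = 4.7375 m.
Layer 2: sin θ = p·697 = 0.7022 → θ = 44.60°; offset = 3.6·tan 44.60° = 3.5507 m.
Total horizontal offset = 8.2882 m.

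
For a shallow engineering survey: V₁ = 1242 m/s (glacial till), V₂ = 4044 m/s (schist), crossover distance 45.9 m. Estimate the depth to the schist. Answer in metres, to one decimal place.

h = (x_cross/2)·√((V₂−V₁)/(V₂+V₁)).
(V₂−V₁)/(V₂+V₁) = (4044−1242)/(4044+1242) = 0.5301; √ = 0.7281.
h = (45.9/2)·0.7281 = 16.71 m.

16.7 m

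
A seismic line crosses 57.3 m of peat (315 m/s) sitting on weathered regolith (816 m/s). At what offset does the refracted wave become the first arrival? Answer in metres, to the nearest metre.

θ_c = arcsin(315/816) = 22.71°, so cos θ_c = 0.9225 and tᵢ = 2h cos θ_c/V₁ = 0.3356 s.
At crossover x/V₁ = x/V₂ + tᵢ ⇒ x = tᵢ/(1/V₁ − 1/V₂) = 0.33561/(3.1746e-03 − 1.2255e-03) = 172.19 m.

172 m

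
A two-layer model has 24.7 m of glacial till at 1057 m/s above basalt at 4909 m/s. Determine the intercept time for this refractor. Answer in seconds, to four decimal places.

0.0456 s

θ_c = arcsin(V₁/V₂) = arcsin(1057/4909) = 12.43°; cos θ_c = 0.9765.
tᵢ = 2h·cos θ_c / V₁ = 2·24.7·0.9765 / 1057 = 0.04564 s.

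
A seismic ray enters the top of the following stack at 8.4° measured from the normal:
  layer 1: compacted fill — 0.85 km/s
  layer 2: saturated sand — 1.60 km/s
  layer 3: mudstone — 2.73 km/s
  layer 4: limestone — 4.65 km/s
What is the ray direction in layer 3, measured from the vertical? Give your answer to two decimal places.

27.98°

Ray parameter p = sin 8.4° / 0.85 = 1.7186e-01 s/km.
sin θ_3 = p·V_3 = 1.7186e-01 × 2.73 = 0.4692.
θ_3 = 27.98° from the vertical.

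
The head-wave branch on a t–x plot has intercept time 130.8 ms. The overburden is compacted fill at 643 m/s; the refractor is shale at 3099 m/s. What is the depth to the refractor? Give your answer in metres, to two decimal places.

42.99 m

θ_c = arcsin(643/3099) = 11.98°; cos θ_c = 0.9782.
tᵢ = 2h cos θ_c/V₁ ⇒ h = tᵢ·V₁/(2 cos θ_c) = 0.1308·643/(2·0.9782) = 42.99 m.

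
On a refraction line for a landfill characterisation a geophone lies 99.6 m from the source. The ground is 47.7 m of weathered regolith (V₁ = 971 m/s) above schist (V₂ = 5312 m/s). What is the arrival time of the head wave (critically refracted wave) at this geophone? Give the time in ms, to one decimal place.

θ_c = arcsin(V₁/V₂) = arcsin(971/5312) = 10.53°, cos θ_c = 0.9832.
Intercept time tᵢ = 2h cos θ_c / V₁ = 2·47.7·0.9832/971 = 0.09659 s.
t = x/V₂ + tᵢ = 99.6/5312 + 0.09659 = 0.11534 s.

115.3 ms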